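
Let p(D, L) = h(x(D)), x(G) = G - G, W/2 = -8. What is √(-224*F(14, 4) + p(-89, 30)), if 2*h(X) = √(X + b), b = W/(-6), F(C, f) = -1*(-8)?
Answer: √(-16128 + 3*√6)/3 ≈ 42.322*I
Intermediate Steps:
W = -16 (W = 2*(-8) = -16)
F(C, f) = 8
b = 8/3 (b = -16/(-6) = -16*(-⅙) = 8/3 ≈ 2.6667)
x(G) = 0
h(X) = √(8/3 + X)/2 (h(X) = √(X + 8/3)/2 = √(8/3 + X)/2)
p(D, L) = √6/3 (p(D, L) = √(24 + 9*0)/6 = √(24 + 0)/6 = √24/6 = (2*√6)/6 = √6/3)
√(-224*F(14, 4) + p(-89, 30)) = √(-224*8 + √6/3) = √(-1792 + √6/3)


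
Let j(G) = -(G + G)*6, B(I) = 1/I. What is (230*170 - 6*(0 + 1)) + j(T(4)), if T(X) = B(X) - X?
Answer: 39139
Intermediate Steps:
B(I) = 1/I
T(X) = 1/X - X
j(G) = -12*G (j(G) = -2*G*6 = -12*G)
(230*170 - 6*(0 + 1)) + j(T(4)) = (230*170 - 6*(0 + 1)) - 12*(1/4 - 1*4) = (39100 - 6*1) - 12*(¼ - 4) = (39100 - 6) - 12*(-15/4) = 39094 + 45 = 39139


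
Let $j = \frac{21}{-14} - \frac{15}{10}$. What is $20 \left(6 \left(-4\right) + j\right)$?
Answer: $-540$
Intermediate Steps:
$j = -3$ ($j = 21 \left(- \frac{1}{14}\right) - \frac{3}{2} = - \frac{3}{2} - \frac{3}{2} = -3$)
$20 \left(6 \left(-4\right) + j\right) = 20 \left(6 \left(-4\right) - 3\right) = 20 \left(-24 - 3\right) = 20 \left(-27\right) = -540$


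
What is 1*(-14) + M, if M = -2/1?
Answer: -16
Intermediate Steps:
M = -2 (M = -2*1 = -2)
1*(-14) + M = 1*(-14) - 2 = -14 - 2 = -16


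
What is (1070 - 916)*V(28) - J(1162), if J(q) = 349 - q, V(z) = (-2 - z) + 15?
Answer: -1497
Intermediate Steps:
V(z) = 13 - z
(1070 - 916)*V(28) - J(1162) = (1070 - 916)*(13 - 1*28) - (349 - 1*1162) = 154*(13 - 28) - (349 - 1162) = 154*(-15) - 1*(-813) = -2310 + 813 = -1497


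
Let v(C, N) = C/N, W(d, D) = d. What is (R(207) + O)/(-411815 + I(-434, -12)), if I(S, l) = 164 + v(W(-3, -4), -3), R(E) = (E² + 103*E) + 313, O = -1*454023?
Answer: 38954/41165 ≈ 0.94629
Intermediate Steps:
O = -454023
R(E) = 313 + E² + 103*E
I(S, l) = 165 (I(S, l) = 164 - 3/(-3) = 164 - 3*(-⅓) = 164 + 1 = 165)
(R(207) + O)/(-411815 + I(-434, -12)) = ((313 + 207² + 103*207) - 454023)/(-411815 + 165) = ((313 + 42849 + 21321) - 454023)/(-411650) = (64483 - 454023)*(-1/411650) = -389540*(-1/411650) = 38954/41165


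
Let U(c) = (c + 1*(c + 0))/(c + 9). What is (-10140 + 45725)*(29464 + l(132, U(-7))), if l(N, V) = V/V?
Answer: 1048512025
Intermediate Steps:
U(c) = 2*c/(9 + c) (U(c) = (c + 1*c)/(9 + c) = (c + c)/(9 + c) = (2*c)/(9 + c) = 2*c/(9 + c))
l(N, V) = 1
(-10140 + 45725)*(29464 + l(132, U(-7))) = (-10140 + 45725)*(29464 + 1) = 35585*29465 = 1048512025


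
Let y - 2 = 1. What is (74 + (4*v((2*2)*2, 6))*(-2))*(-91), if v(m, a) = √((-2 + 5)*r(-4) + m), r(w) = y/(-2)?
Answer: -6734 + 364*√14 ≈ -5372.0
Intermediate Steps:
y = 3 (y = 2 + 1 = 3)
r(w) = -3/2 (r(w) = 3/(-2) = 3*(-½) = -3/2)
v(m, a) = √(-9/2 + m) (v(m, a) = √((-2 + 5)*(-3/2) + m) = √(3*(-3/2) + m) = √(-9/2 + m))
(74 + (4*v((2*2)*2, 6))*(-2))*(-91) = (74 + (4*(√(-18 + 4*((2*2)*2))/2))*(-2))*(-91) = (74 + (4*(√(-18 + 4*(4*2))/2))*(-2))*(-91) = (74 + (4*(√(-18 + 4*8)/2))*(-2))*(-91) = (74 + (4*(√(-18 + 32)/2))*(-2))*(-91) = (74 + (4*(√14/2))*(-2))*(-91) = (74 + (2*√14)*(-2))*(-91) = (74 - 4*√14)*(-91) = -6734 + 364*√14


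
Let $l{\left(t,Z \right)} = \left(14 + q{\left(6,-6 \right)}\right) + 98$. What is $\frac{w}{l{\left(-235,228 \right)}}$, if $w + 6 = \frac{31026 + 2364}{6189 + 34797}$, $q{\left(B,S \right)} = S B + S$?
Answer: $- \frac{11807}{159390} \approx -0.074076$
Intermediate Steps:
$q{\left(B,S \right)} = S + B S$ ($q{\left(B,S \right)} = B S + S = S + B S$)
$l{\left(t,Z \right)} = 70$ ($l{\left(t,Z \right)} = \left(14 - 6 \left(1 + 6\right)\right) + 98 = \left(14 - 42\right) + 98 = -28 + 98 = 70$)
$w = - \frac{11807}{2277}$ ($w = -6 + \frac{31026 + 2364}{6189 + 34797} = -6 + \frac{33390}{40986} = -6 + 33390 \cdot \frac{1}{40986} = -6 + \frac{1855}{2277} = - \frac{11807}{2277} \approx -5.1853$)
$\frac{w}{l{\left(-235,228 \right)}} = - \frac{11807}{2277 \cdot 70} = \left(- \frac{11807}{2277}\right) \frac{1}{70} = - \frac{11807}{159390}$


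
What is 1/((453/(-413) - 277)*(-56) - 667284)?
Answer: -59/38450924 ≈ -1.5344e-6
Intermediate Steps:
1/((453/(-413) - 277)*(-56) - 667284) = 1/((453*(-1/413) - 277)*(-56) - 667284) = 1/((-453/413 - 277)*(-56) - 667284) = 1/(-114854/413*(-56) - 667284) = 1/(918832/59 - 667284) = 1/(-38450924/59) = -59/38450924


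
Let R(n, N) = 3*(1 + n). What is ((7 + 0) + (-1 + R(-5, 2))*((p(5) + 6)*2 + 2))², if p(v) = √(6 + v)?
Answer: 38061 + 9100*√11 ≈ 68242.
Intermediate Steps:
R(n, N) = 3 + 3*n
((7 + 0) + (-1 + R(-5, 2))*((p(5) + 6)*2 + 2))² = ((7 + 0) + (-1 + (3 + 3*(-5)))*((√(6 + 5) + 6)*2 + 2))² = (7 + (-1 + (3 - 15))*((√11 + 6)*2 + 2))² = (7 + (-1 - 12)*((6 + √11)*2 + 2))² = (7 - 13*((12 + 2*√11) + 2))² = (7 - 13*(14 + 2*√11))² = (7 + (-182 - 26*√11))² = (-175 - 26*√11)²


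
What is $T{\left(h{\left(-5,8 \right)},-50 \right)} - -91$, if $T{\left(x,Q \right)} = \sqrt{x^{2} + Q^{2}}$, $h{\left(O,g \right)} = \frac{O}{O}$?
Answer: $91 + \sqrt{2501} \approx 141.01$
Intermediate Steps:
$h{\left(O,g \right)} = 1$
$T{\left(x,Q \right)} = \sqrt{Q^{2} + x^{2}}$
$T{\left(h{\left(-5,8 \right)},-50 \right)} - -91 = \sqrt{\left(-50\right)^{2} + 1^{2}} - -91 = \sqrt{2500 + 1} + 91 = \sqrt{2501} + 91 = 91 + \sqrt{2501}$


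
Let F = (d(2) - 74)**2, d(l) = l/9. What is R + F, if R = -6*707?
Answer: 97294/81 ≈ 1201.2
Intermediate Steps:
d(l) = l/9 (d(l) = l*(1/9) = l/9)
F = 440896/81 (F = ((1/9)*2 - 74)**2 = (2/9 - 74)**2 = (-664/9)**2 = 440896/81 ≈ 5443.2)
R = -4242
R + F = -4242 + 440896/81 = 97294/81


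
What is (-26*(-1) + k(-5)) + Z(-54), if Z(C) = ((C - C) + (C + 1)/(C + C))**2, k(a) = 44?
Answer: 819289/11664 ≈ 70.241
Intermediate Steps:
Z(C) = (1 + C)**2/(4*C**2) (Z(C) = (0 + (1 + C)/((2*C)))**2 = (0 + (1 + C)*(1/(2*C)))**2 = (0 + (1 + C)/(2*C))**2 = ((1 + C)/(2*C))**2 = (1 + C)**2/(4*C**2))
(-26*(-1) + k(-5)) + Z(-54) = (-26*(-1) + 44) + (1/4)*(1 - 54)**2/(-54)**2 = (26 + 44) + (1/4)*(1/2916)*(-53)**2 = 70 + (1/4)*(1/2916)*2809 = 70 + 2809/11664 = 819289/11664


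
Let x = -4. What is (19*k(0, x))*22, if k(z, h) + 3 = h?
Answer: -2926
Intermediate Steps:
k(z, h) = -3 + h
(19*k(0, x))*22 = (19*(-3 - 4))*22 = (19*(-7))*22 = -133*22 = -2926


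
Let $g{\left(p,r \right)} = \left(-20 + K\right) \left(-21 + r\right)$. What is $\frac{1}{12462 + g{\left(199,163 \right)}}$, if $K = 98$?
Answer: $\frac{1}{23538} \approx 4.2484 \cdot 10^{-5}$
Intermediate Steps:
$g{\left(p,r \right)} = -1638 + 78 r$ ($g{\left(p,r \right)} = \left(-20 + 98\right) \left(-21 + r\right) = 78 \left(-21 + r\right) = -1638 + 78 r$)
$\frac{1}{12462 + g{\left(199,163 \right)}} = \frac{1}{12462 + \left(-1638 + 78 \cdot 163\right)} = \frac{1}{12462 + \left(-1638 + 12714\right)} = \frac{1}{12462 + 11076} = \frac{1}{23538}$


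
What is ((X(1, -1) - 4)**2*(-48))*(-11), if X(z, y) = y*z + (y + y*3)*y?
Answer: 528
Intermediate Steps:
X(z, y) = 4*y**2 + y*z (X(z, y) = y*z + (y + 3*y)*y = y*z + (4*y)*y = y*z + 4*y**2 = 4*y**2 + y*z)
((X(1, -1) - 4)**2*(-48))*(-11) = ((-(1 + 4*(-1)) - 4)**2*(-48))*(-11) = ((-(1 - 4) - 4)**2*(-48))*(-11) = ((-1*(-3) - 4)**2*(-48))*(-11) = ((3 - 4)**2*(-48))*(-11) = ((-1)**2*(-48))*(-11) = (1*(-48))*(-11) = -48*(-11) = 528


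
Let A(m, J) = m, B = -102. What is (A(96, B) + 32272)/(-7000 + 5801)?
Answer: -32368/1199 ≈ -26.996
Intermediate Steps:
(A(96, B) + 32272)/(-7000 + 5801) = (96 + 32272)/(-7000 + 5801) = 32368/(-1199) = 32368*(-1/1199) = -32368/1199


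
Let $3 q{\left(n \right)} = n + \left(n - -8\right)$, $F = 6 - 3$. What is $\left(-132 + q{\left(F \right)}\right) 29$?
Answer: $- \frac{11078}{3} \approx -3692.7$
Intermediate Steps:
$F = 3$ ($F = 6 - 3 = 3$)
$q{\left(n \right)} = \frac{8}{3} + \frac{2 n}{3}$ ($q{\left(n \right)} = \frac{n + \left(n - -8\right)}{3} = \frac{n + \left(n + 8\right)}{3} = \frac{n + \left(8 + n\right)}{3} = \frac{8 + 2 n}{3} = \frac{8}{3} + \frac{2 n}{3}$)
$\left(-132 + q{\left(F \right)}\right) 29 = \left(-132 + \left(\frac{8}{3} + \frac{2}{3} \cdot 3\right)\right) 29 = \left(-132 + \left(\frac{8}{3} + 2\right)\right) 29 = \left(-132 + \frac{14}{3}\right) 29 = \left(- \frac{382}{3}\right) 29 = - \frac{11078}{3}$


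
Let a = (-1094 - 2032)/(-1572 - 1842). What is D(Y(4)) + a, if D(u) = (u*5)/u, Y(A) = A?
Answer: 3366/569 ≈ 5.9156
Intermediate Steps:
D(u) = 5 (D(u) = (5*u)/u = 5)
a = 521/569 (a = -3126/(-3414) = -3126*(-1/3414) = 521/569 ≈ 0.91564)
D(Y(4)) + a = 5 + 521/569 = 3366/569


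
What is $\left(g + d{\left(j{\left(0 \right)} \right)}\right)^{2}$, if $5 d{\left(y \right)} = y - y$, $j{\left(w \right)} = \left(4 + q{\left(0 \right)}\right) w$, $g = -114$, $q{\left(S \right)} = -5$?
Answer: $12996$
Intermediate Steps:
$j{\left(w \right)} = - w$ ($j{\left(w \right)} = \left(4 - 5\right) w = - w$)
$d{\left(y \right)} = 0$ ($d{\left(y \right)} = \frac{y - y}{5} = \frac{1}{5} \cdot 0 = 0$)
$\left(g + d{\left(j{\left(0 \right)} \right)}\right)^{2} = \left(-114 + 0\right)^{2} = \left(-114\right)^{2} = 12996$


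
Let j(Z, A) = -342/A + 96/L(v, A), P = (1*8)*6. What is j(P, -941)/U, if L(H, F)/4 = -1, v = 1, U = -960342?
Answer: 3707/150613637 ≈ 2.4613e-5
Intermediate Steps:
L(H, F) = -4 (L(H, F) = 4*(-1) = -4)
P = 48 (P = 8*6 = 48)
j(Z, A) = -24 - 342/A (j(Z, A) = -342/A + 96/(-4) = -342/A + 96*(-¼) = -342/A - 24 = -24 - 342/A)
j(P, -941)/U = (-24 - 342/(-941))/(-960342) = (-24 - 342*(-1/941))*(-1/960342) = (-24 + 342/941)*(-1/960342) = -22242/941*(-1/960342) = 3707/150613637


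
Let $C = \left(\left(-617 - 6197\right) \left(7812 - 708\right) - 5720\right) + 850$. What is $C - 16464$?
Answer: $-48427990$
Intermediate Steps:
$C = -48411526$ ($C = \left(\left(-6814\right) 7104 - 5720\right) + 850 = \left(-48406656 - 5720\right) + 850 = -48412376 + 850 = -48411526$)
$C - 16464 = -48411526 - 16464 = -48427990$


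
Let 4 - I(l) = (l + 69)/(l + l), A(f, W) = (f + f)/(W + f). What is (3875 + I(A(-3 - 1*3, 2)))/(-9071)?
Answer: -3867/9071 ≈ -0.42630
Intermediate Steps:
A(f, W) = 2*f/(W + f) (A(f, W) = (2*f)/(W + f) = 2*f/(W + f))
I(l) = 4 - (69 + l)/(2*l) (I(l) = 4 - (l + 69)/(l + l) = 4 - (69 + l)/(2*l))
(3875 + I(A(-3 - 1*3, 2)))/(-9071) = (3875 + (-69 + 7*(2*(-3 - 1*3)/(2 + (-3 - 1*3))))/(2*((2*(-3 - 1*3)/(2 + (-3 - 1*3))))))/(-9071) = (3875 + (-69 + 7*(2*(-3 - 3)/(2 + (-3 - 3))))/(2*((2*(-3 - 3)/(2 + (-3 - 3))))))*(-1/9071) = (3875 + (-69 + 7*(2*(-6)/(2 - 6)))/(2*((2*(-6)/(2 - 6)))))*(-1/9071) = (3875 + (-69 + 7*(2*(-6)/(-4)))/(2*((2*(-6)/(-4)))))*(-1/9071) = (3875 + (-69 + 7*(2*(-6)*(-¼)))/(2*((2*(-6)*(-¼)))))*(-1/9071) = (3875 + (½)*(-69 + 7*3)/3)*(-1/9071) = (3875 + (½)*(⅓)*(-69 + 21))*(-1/9071) = (3875 + (½)*(⅓)*(-48))*(-1/9071) = (3875 - 8)*(-1/9071) = 3867*(-1/9071) = -3867/9071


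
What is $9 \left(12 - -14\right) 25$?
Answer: $5850$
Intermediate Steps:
$9 \left(12 - -14\right) 25 = 9 \left(12 + 14\right) 25 = 9 \cdot 26 \cdot 25 = 234 \cdot 25 = 5850$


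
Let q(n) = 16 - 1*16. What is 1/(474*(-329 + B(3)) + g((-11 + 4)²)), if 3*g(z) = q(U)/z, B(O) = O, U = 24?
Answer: -1/154524 ≈ -6.4715e-6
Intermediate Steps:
q(n) = 0 (q(n) = 16 - 16 = 0)
g(z) = 0 (g(z) = (0/z)/3 = (⅓)*0 = 0)
1/(474*(-329 + B(3)) + g((-11 + 4)²)) = 1/(474*(-329 + 3) + 0) = 1/(474*(-326) + 0) = 1/(-154524 + 0) = 1/(-154524) = -1/154524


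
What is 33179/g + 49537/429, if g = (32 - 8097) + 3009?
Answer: 236225281/2169024 ≈ 108.91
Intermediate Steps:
g = -5056 (g = -8065 + 3009 = -5056)
33179/g + 49537/429 = 33179/(-5056) + 49537/429 = 33179*(-1/5056) + 49537*(1/429) = -33179/5056 + 49537/429 = 236225281/2169024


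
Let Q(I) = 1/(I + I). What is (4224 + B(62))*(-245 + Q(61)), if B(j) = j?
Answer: -64052127/61 ≈ -1.0500e+6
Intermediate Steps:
Q(I) = 1/(2*I)
(4224 + B(62))*(-245 + Q(61)) = (4224 + 62)*(-245 + (½)/61) = 4286*(-245 + (½)*(1/61)) = 4286*(-245 + 1/122) = 4286*(-29889/122) = -64052127/61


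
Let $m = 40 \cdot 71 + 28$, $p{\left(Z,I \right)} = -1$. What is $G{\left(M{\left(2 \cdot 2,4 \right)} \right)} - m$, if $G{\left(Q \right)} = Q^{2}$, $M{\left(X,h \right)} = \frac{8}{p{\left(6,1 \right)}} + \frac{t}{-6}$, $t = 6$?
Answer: $-2787$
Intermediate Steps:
$M{\left(X,h \right)} = -9$ ($M{\left(X,h \right)} = \frac{8}{-1} + \frac{6}{-6} = 8 \left(-1\right) + 6 \left(- \frac{1}{6}\right) = -8 - 1 = -9$)
$m = 2868$ ($m = 2840 + 28 = 2868$)
$G{\left(M{\left(2 \cdot 2,4 \right)} \right)} - m = \left(-9\right)^{2} - 2868 = 81 - 2868 = -2787$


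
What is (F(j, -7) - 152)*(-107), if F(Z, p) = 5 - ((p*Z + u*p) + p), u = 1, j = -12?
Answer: 23219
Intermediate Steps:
F(Z, p) = 5 - 2*p - Z*p (F(Z, p) = 5 - ((p*Z + 1*p) + p) = 5 - ((Z*p + p) + p) = 5 - ((p + Z*p) + p) = 5 - (2*p + Z*p) = 5 + (-2*p - Z*p) = 5 - 2*p - Z*p)
(F(j, -7) - 152)*(-107) = ((5 - 2*(-7) - 1*(-12)*(-7)) - 152)*(-107) = ((5 + 14 - 84) - 152)*(-107) = (-65 - 152)*(-107) = -217*(-107) = 23219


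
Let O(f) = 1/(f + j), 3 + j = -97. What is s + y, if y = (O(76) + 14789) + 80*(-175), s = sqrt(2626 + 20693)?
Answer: 18935/24 + 3*sqrt(2591) ≈ 941.66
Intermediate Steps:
j = -100 (j = -3 - 97 = -100)
s = 3*sqrt(2591) (s = sqrt(23319) = 3*sqrt(2591) ≈ 152.71)
O(f) = 1/(-100 + f) (O(f) = 1/(f - 100) = 1/(-100 + f))
y = 18935/24 (y = (1/(-100 + 76) + 14789) + 80*(-175) = (1/(-24) + 14789) - 14000 = (-1/24 + 14789) - 14000 = 354935/24 - 14000 = 18935/24 ≈ 788.96)
s + y = 3*sqrt(2591) + 18935/24 = 18935/24 + 3*sqrt(2591)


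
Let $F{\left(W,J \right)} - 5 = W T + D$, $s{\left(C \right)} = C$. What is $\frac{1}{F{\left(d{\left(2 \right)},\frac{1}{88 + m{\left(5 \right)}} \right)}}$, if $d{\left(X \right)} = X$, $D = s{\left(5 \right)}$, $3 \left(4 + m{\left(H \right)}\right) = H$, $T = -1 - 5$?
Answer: $- \frac{1}{2} \approx -0.5$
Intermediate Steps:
$T = -6$ ($T = -1 - 5 = -6$)
$m{\left(H \right)} = -4 + \frac{H}{3}$
$D = 5$
$F{\left(W,J \right)} = 10 - 6 W$ ($F{\left(W,J \right)} = 5 + \left(W \left(-6\right) + 5\right) = 5 - \left(-5 + 6 W\right) = 10 - 6 W$)
$\frac{1}{F{\left(d{\left(2 \right)},\frac{1}{88 + m{\left(5 \right)}} \right)}} = \frac{1}{10 - 12} = \frac{1}{-2} = - \frac{1}{2}$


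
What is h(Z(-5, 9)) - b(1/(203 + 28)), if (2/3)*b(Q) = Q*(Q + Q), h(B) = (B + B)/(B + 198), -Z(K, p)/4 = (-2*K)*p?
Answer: 237157/53361 ≈ 4.4444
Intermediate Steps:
Z(K, p) = 8*K*p (Z(K, p) = -4*(-2*K)*p = -(-8)*K*p = 8*K*p)
h(B) = 2*B/(198 + B) (h(B) = (2*B)/(198 + B) = 2*B/(198 + B))
b(Q) = 3*Q**2 (b(Q) = 3*(Q*(Q + Q))/2 = 3*(Q*(2*Q))/2 = 3*(2*Q**2)/2 = 3*Q**2)
h(Z(-5, 9)) - b(1/(203 + 28)) = 2*(8*(-5)*9)/(198 + 8*(-5)*9) - 3*(1/(203 + 28))**2 = 2*(-360)/(198 - 360) - 3*(1/231)**2 = 2*(-360)/(-162) - 3*(1/231)**2 = 2*(-360)*(-1/162) - 3/53361 = 40/9 - 1*1/17787 = 40/9 - 1/17787 = 237157/53361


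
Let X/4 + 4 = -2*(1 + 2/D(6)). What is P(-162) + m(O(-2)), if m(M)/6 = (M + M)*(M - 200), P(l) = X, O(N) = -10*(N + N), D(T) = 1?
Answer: -76840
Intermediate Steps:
O(N) = -20*N
X = -40 (X = -16 + 4*(-2*(1 + 2/1)) = -16 + 4*(-2*(1 + 2*1)) = -16 + 4*(-2*(1 + 2)) = -16 + 4*(-2*3) = -16 + 4*(-6) = -16 - 24 = -40)
P(l) = -40
m(M) = 12*M*(-200 + M) (m(M) = 6*((M + M)*(M - 200)) = 6*((2*M)*(-200 + M)) = 6*(2*M*(-200 + M)) = 12*M*(-200 + M))
P(-162) + m(O(-2)) = -40 + 12*(-20*(-2))*(-200 - 20*(-2)) = -40 + 12*40*(-200 + 40) = -40 + 12*40*(-160) = -40 - 76800 = -76840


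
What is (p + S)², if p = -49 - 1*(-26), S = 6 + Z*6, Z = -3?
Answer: 1225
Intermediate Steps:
S = -12 (S = 6 - 3*6 = 6 - 18 = -12)
p = -23 (p = -49 + 26 = -23)
(p + S)² = (-23 - 12)² = (-35)² = 1225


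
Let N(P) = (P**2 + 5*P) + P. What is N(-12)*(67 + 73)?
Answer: 10080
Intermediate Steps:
N(P) = P**2 + 6*P
N(-12)*(67 + 73) = (-12*(6 - 12))*(67 + 73) = -12*(-6)*140 = 72*140 = 10080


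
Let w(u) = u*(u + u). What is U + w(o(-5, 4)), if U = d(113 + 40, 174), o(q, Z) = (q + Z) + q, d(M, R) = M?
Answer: 225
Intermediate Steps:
o(q, Z) = Z + 2*q (o(q, Z) = (Z + q) + q = Z + 2*q)
U = 153 (U = 113 + 40 = 153)
w(u) = 2*u**2 (w(u) = u*(2*u) = 2*u**2)
U + w(o(-5, 4)) = 153 + 2*(4 + 2*(-5))**2 = 153 + 2*(4 - 10)**2 = 153 + 2*(-6)**2 = 153 + 2*36 = 153 + 72 = 225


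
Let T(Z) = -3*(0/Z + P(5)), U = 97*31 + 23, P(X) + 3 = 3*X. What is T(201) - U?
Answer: -3066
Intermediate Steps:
P(X) = -3 + 3*X
U = 3030 (U = 3007 + 23 = 3030)
T(Z) = -36 (T(Z) = -3*(0/Z + (-3 + 3*5)) = -3*(0 + (-3 + 15)) = -3*(0 + 12) = -3*12 = -36)
T(201) - U = -36 - 1*3030 = -36 - 3030 = -3066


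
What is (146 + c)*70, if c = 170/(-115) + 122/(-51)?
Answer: 11670260/1173 ≈ 9949.1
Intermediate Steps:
c = -4540/1173 (c = 170*(-1/115) + 122*(-1/51) = -34/23 - 122/51 = -4540/1173 ≈ -3.8704)
(146 + c)*70 = (146 - 4540/1173)*70 = (166718/1173)*70 = 11670260/1173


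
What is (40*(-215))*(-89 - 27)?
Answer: 997600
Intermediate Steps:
(40*(-215))*(-89 - 27) = -8600*(-116) = 997600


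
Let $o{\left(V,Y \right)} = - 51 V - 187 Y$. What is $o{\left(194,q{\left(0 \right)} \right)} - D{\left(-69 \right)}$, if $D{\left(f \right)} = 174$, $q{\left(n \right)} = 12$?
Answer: $-12312$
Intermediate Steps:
$o{\left(V,Y \right)} = - 187 Y - 51 V$
$o{\left(194,q{\left(0 \right)} \right)} - D{\left(-69 \right)} = \left(\left(-187\right) 12 - 9894\right) - 174 = \left(-2244 - 9894\right) - 174 = -12138 - 174 = -12312$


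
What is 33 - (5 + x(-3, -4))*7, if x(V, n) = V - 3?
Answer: 40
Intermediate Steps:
x(V, n) = -3 + V
33 - (5 + x(-3, -4))*7 = 33 - (5 + (-3 - 3))*7 = 33 - (5 - 6)*7 = 33 - 1*(-1)*7 = 33 + 1*7 = 33 + 7 = 40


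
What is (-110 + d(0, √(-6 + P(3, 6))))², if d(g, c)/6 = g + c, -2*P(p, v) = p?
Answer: 11830 - 660*I*√30 ≈ 11830.0 - 3615.0*I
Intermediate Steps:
P(p, v) = -p/2
d(g, c) = 6*c + 6*g (d(g, c) = 6*(g + c) = 6*(c + g) = 6*c + 6*g)
(-110 + d(0, √(-6 + P(3, 6))))² = (-110 + (6*√(-6 - ½*3) + 6*0))² = (-110 + (6*√(-6 - 3/2) + 0))² = (-110 + (6*√(-15/2) + 0))² = (-110 + (6*(I*√30/2) + 0))² = (-110 + (3*I*√30 + 0))² = (-110 + 3*I*√30)²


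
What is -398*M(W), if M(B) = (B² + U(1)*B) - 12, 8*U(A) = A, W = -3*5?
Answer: -336111/4 ≈ -84028.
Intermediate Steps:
W = -15
U(A) = A/8
M(B) = -12 + B² + B/8 (M(B) = (B² + ((⅛)*1)*B) - 12 = (B² + B/8) - 12 = -12 + B² + B/8)
-398*M(W) = -398*(-12 + (-15)² + (⅛)*(-15)) = -398*(-12 + 225 - 15/8) = -398*1689/8 = -336111/4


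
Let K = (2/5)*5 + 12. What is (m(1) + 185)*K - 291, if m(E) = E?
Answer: 2313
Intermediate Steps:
K = 14 (K = (2*(1/5))*5 + 12 = (2/5)*5 + 12 = 2 + 12 = 14)
(m(1) + 185)*K - 291 = (1 + 185)*14 - 291 = 186*14 - 291 = 2604 - 291 = 2313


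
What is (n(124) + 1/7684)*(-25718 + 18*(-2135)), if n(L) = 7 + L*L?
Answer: -1895621078001/1921 ≈ -9.8679e+8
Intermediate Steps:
n(L) = 7 + L²
(n(124) + 1/7684)*(-25718 + 18*(-2135)) = ((7 + 124²) + 1/7684)*(-25718 + 18*(-2135)) = ((7 + 15376) + 1/7684)*(-25718 - 38430) = (15383 + 1/7684)*(-64148) = (118202973/7684)*(-64148) = -1895621078001/1921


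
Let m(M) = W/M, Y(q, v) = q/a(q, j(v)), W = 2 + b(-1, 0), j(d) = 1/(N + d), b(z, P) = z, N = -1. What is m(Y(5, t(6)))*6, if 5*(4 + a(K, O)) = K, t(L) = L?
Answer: -18/5 ≈ -3.6000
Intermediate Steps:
j(d) = 1/(-1 + d)
a(K, O) = -4 + K/5
W = 1 (W = 2 - 1 = 1)
Y(q, v) = q/(-4 + q/5)
m(M) = 1/M
m(Y(5, t(6)))*6 = 6/(5*5/(-20 + 5)) = 6/(5*5/(-15)) = 6/(5*5*(-1/15)) = 6/(-5/3) = -3/5*6 = -18/5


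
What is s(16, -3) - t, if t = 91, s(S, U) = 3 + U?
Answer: -91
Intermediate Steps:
s(16, -3) - t = (3 - 3) - 1*91 = 0 - 91 = -91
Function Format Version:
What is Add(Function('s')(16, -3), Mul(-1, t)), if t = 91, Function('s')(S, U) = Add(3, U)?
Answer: -91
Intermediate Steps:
Add(Function('s')(16, -3), Mul(-1, t)) = Add(Add(3, -3), Mul(-1, 91)) = Add(0, -91) = -91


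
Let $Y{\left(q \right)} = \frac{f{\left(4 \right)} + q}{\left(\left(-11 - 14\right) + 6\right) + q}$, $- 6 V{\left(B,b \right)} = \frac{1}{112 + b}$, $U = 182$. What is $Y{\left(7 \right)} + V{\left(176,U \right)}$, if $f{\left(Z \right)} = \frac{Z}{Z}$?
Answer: $- \frac{1177}{1764} \approx -0.66723$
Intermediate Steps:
$f{\left(Z \right)} = 1$
$V{\left(B,b \right)} = - \frac{1}{6 \left(112 + b\right)}$
$Y{\left(q \right)} = \frac{1 + q}{-19 + q}$ ($Y{\left(q \right)} = \frac{1 + q}{\left(\left(-11 - 14\right) + 6\right) + q} = \frac{1 + q}{\left(-25 + 6\right) + q} = \frac{1 + q}{-19 + q}$)
$Y{\left(7 \right)} + V{\left(176,U \right)} = \frac{1 + 7}{-19 + 7} - \frac{1}{672 + 6 \cdot 182} = \frac{1}{-12} \cdot 8 - \frac{1}{672 + 1092} = \left(- \frac{1}{12}\right) 8 - \frac{1}{1764} = - \frac{2}{3} - \frac{1}{1764} = - \frac{1177}{1764}$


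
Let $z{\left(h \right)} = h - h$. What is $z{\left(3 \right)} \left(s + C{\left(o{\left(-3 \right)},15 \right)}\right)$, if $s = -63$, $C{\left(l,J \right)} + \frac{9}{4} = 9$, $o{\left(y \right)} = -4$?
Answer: $0$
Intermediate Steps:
$z{\left(h \right)} = 0$
$C{\left(l,J \right)} = \frac{27}{4}$ ($C{\left(l,J \right)} = - \frac{9}{4} + 9 = \frac{27}{4}$)
$z{\left(3 \right)} \left(s + C{\left(o{\left(-3 \right)},15 \right)}\right) = 0 \left(-63 + \frac{27}{4}\right) = 0 \left(- \frac{225}{4}\right) = 0$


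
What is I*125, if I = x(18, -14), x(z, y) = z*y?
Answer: -31500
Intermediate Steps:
x(z, y) = y*z
I = -252 (I = -14*18 = -252)
I*125 = -252*125 = -31500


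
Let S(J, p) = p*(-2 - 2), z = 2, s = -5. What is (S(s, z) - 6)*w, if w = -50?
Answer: 700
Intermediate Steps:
S(J, p) = -4*p (S(J, p) = p*(-4) = -4*p)
(S(s, z) - 6)*w = (-4*2 - 6)*(-50) = (-8 - 6)*(-50) = -14*(-50) = 700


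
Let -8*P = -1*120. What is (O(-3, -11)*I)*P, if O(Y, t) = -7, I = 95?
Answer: -9975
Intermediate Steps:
P = 15 (P = -(-1)*120/8 = -⅛*(-120) = 15)
(O(-3, -11)*I)*P = -7*95*15 = -665*15 = -9975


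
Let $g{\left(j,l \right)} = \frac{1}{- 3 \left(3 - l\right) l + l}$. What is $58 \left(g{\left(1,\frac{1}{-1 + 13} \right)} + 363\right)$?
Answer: $\frac{649890}{31} \approx 20964.0$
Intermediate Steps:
$g{\left(j,l \right)} = \frac{1}{l + l \left(-9 + 3 l\right)}$ ($g{\left(j,l \right)} = \frac{1}{\left(-9 + 3 l\right) l + l} = \frac{1}{l \left(-9 + 3 l\right) + l} = \frac{1}{l + l \left(-9 + 3 l\right)}$)
$58 \left(g{\left(1,\frac{1}{-1 + 13} \right)} + 363\right) = 58 \left(\frac{1}{\frac{1}{-1 + 13} \left(-8 + \frac{3}{-1 + 13}\right)} + 363\right) = 58 \left(\frac{1}{\frac{1}{12} \left(-8 + \frac{3}{12}\right)} + 363\right) = 58 \left(\frac{\frac{1}{\frac{1}{12}}}{-8 + 3 \cdot \frac{1}{12}} + 363\right) = 58 \left(\frac{12}{-8 + \frac{1}{4}} + 363\right) = 58 \left(\frac{12}{- \frac{31}{4}} + 363\right) = 58 \left(12 \left(- \frac{4}{31}\right) + 363\right) = 58 \left(- \frac{48}{31} + 363\right) = 58 \cdot \frac{11205}{31} = \frac{649890}{31}$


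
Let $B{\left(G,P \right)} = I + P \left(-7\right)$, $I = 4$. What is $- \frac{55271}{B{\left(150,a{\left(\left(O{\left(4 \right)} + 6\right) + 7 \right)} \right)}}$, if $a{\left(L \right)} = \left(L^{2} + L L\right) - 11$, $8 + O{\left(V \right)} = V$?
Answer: $\frac{55271}{1053} \approx 52.489$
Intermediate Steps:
$O{\left(V \right)} = -8 + V$
$a{\left(L \right)} = -11 + 2 L^{2}$ ($a{\left(L \right)} = \left(L^{2} + L^{2}\right) - 11 = 2 L^{2} - 11 = -11 + 2 L^{2}$)
$B{\left(G,P \right)} = 4 - 7 P$ ($B{\left(G,P \right)} = 4 + P \left(-7\right) = 4 - 7 P$)
$- \frac{55271}{B{\left(150,a{\left(\left(O{\left(4 \right)} + 6\right) + 7 \right)} \right)}} = - \frac{55271}{4 - 7 \left(-11 + 2 \left(\left(\left(-8 + 4\right) + 6\right) + 7\right)^{2}\right)} = - \frac{55271}{4 - 7 \left(-11 + 2 \left(\left(-4 + 6\right) + 7\right)^{2}\right)} = - \frac{55271}{4 - 7 \left(-11 + 2 \left(2 + 7\right)^{2}\right)} = - \frac{55271}{4 - 7 \left(-11 + 2 \cdot 9^{2}\right)} = - \frac{55271}{4 - 7 \left(-11 + 2 \cdot 81\right)} = - \frac{55271}{4 - 7 \left(-11 + 162\right)} = - \frac{55271}{4 - 1057} = - \frac{55271}{-1053} = \left(-55271\right) \left(- \frac{1}{1053}\right) = \frac{55271}{1053}$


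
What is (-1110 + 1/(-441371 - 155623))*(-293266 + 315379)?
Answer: -4884491486511/198998 ≈ -2.4545e+7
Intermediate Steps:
(-1110 + 1/(-441371 - 155623))*(-293266 + 315379) = (-1110 + 1/(-596994))*22113 = (-1110 - 1/596994)*22113 = -662663341/596994*22113 = -4884491486511/198998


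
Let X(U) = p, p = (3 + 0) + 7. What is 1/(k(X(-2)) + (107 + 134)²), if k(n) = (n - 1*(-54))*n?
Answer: 1/58721 ≈ 1.7030e-5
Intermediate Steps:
p = 10 (p = 3 + 7 = 10)
X(U) = 10
k(n) = n*(54 + n) (k(n) = (n + 54)*n = (54 + n)*n = n*(54 + n))
1/(k(X(-2)) + (107 + 134)²) = 1/(10*(54 + 10) + (107 + 134)²) = 1/(10*64 + 241²) = 1/(640 + 58081) = 1/58721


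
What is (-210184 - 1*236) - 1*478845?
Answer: -689265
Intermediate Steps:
(-210184 - 1*236) - 1*478845 = (-210184 - 236) - 478845 = -210420 - 478845 = -689265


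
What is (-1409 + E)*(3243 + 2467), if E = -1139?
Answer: -14549080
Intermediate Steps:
(-1409 + E)*(3243 + 2467) = (-1409 - 1139)*(3243 + 2467) = -2548*5710 = -14549080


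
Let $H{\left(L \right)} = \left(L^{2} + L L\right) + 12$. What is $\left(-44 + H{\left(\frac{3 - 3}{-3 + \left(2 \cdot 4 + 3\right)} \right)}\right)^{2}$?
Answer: $1024$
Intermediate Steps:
$H{\left(L \right)} = 12 + 2 L^{2}$ ($H{\left(L \right)} = \left(L^{2} + L^{2}\right) + 12 = 2 L^{2} + 12 = 12 + 2 L^{2}$)
$\left(-44 + H{\left(\frac{3 - 3}{-3 + \left(2 \cdot 4 + 3\right)} \right)}\right)^{2} = \left(-44 + \left(12 + 2 \left(\frac{3 - 3}{-3 + \left(2 \cdot 4 + 3\right)}\right)^{2}\right)\right)^{2} = \left(-44 + \left(12 + 2 \left(\frac{0}{-3 + \left(8 + 3\right)}\right)^{2}\right)\right)^{2} = \left(-44 + \left(12 + 2 \left(\frac{0}{-3 + 11}\right)^{2}\right)\right)^{2} = \left(-44 + \left(12 + 2 \left(\frac{0}{8}\right)^{2}\right)\right)^{2} = \left(-44 + \left(12 + 2 \left(0 \cdot \frac{1}{8}\right)^{2}\right)\right)^{2} = \left(-44 + \left(12 + 2 \cdot 0^{2}\right)\right)^{2} = \left(-44 + \left(12 + 2 \cdot 0\right)\right)^{2} = \left(-44 + \left(12 + 0\right)\right)^{2} = \left(-44 + 12\right)^{2} = \left(-32\right)^{2} = 1024$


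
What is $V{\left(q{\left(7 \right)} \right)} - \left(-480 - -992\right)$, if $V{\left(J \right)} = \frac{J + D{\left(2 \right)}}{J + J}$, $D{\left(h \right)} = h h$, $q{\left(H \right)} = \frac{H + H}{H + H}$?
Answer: $- \frac{1019}{2} \approx -509.5$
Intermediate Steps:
$q{\left(H \right)} = 1$ ($q{\left(H \right)} = \frac{2 H}{2 H} = 2 H \frac{1}{2 H} = 1$)
$D{\left(h \right)} = h^{2}$
$V{\left(J \right)} = \frac{4 + J}{2 J}$ ($V{\left(J \right)} = \frac{J + 2^{2}}{J + J} = \frac{J + 4}{2 J} = \left(4 + J\right) \frac{1}{2 J} = \frac{4 + J}{2 J}$)
$V{\left(q{\left(7 \right)} \right)} - \left(-480 - -992\right) = \frac{4 + 1}{2 \cdot 1} - \left(-480 - -992\right) = \frac{1}{2} \cdot 1 \cdot 5 - \left(-480 + 992\right) = \frac{5}{2} - 512 = - \frac{1019}{2}$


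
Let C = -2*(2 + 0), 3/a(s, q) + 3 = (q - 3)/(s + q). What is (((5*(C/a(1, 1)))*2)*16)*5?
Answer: 12800/3 ≈ 4266.7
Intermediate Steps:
a(s, q) = 3/(-3 + (-3 + q)/(q + s)) (a(s, q) = 3/(-3 + (q - 3)/(s + q)) = 3/(-3 + (-3 + q)/(q + s)))
C = -4 (C = -2*2 = -4)
(((5*(C/a(1, 1)))*2)*16)*5 = (((5*(-4*(3 + 2*1 + 3*1)/(3*(-1*1 - 1*1))))*2)*16)*5 = (((5*(-4*(3 + 2 + 3)/(3*(-1 - 1))))*2)*16)*5 = (((5*(-4/(3*(-2)/8)))*2)*16)*5 = (((5*(-4/(3*(⅛)*(-2))))*2)*16)*5 = (((5*(-4/(-¾)))*2)*16)*5 = (((5*(-4*(-4/3)))*2)*16)*5 = (((5*(16/3))*2)*16)*5 = (((80/3)*2)*16)*5 = ((160/3)*16)*5 = (2560/3)*5 = 12800/3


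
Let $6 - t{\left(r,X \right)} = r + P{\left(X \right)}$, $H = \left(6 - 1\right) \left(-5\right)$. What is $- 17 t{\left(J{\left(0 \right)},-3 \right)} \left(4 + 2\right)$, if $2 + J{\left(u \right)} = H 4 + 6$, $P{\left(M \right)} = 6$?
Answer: $-9792$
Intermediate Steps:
$H = -25$ ($H = 5 \left(-5\right) = -25$)
$J{\left(u \right)} = -96$ ($J{\left(u \right)} = -2 + \left(\left(-25\right) 4 + 6\right) = -2 + \left(-100 + 6\right) = -2 - 94 = -96$)
$t{\left(r,X \right)} = - r$ ($t{\left(r,X \right)} = 6 - \left(r + 6\right) = 6 - \left(6 + r\right) = - r$)
$- 17 t{\left(J{\left(0 \right)},-3 \right)} \left(4 + 2\right) = - 17 \left(\left(-1\right) \left(-96\right)\right) \left(4 + 2\right) = \left(-17\right) 96 \cdot 6 = \left(-1632\right) 6 = -9792$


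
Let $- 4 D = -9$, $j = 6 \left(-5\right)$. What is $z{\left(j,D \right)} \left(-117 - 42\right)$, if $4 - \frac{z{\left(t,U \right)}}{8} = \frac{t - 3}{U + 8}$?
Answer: $- \frac{376512}{41} \approx -9183.2$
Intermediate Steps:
$j = -30$
$D = \frac{9}{4}$ ($D = \left(- \frac{1}{4}\right) \left(-9\right) = \frac{9}{4} \approx 2.25$)
$z{\left(t,U \right)} = 32 - \frac{8 \left(-3 + t\right)}{8 + U}$ ($z{\left(t,U \right)} = 32 - 8 \frac{t - 3}{U + 8} = 32 - 8 \frac{-3 + t}{8 + U} = 32 - \frac{8 \left(-3 + t\right)}{8 + U}$)
$z{\left(j,D \right)} \left(-117 - 42\right) = \frac{8 \left(35 - -30 + 4 \cdot \frac{9}{4}\right)}{8 + \frac{9}{4}} \left(-117 - 42\right) = \frac{8 \left(35 + 30 + 9\right)}{\frac{41}{4}} \left(-117 - 42\right) = 8 \cdot \frac{4}{41} \cdot 74 \left(-159\right) = \frac{2368}{41} \left(-159\right) = - \frac{376512}{41}$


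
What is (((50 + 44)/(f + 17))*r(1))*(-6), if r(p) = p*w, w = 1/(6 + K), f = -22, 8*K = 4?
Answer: 1128/65 ≈ 17.354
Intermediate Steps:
K = ½ (K = (⅛)*4 = ½ ≈ 0.50000)
w = 2/13 (w = 1/(6 + ½) = 1/(13/2) = 2/13 ≈ 0.15385)
r(p) = 2*p/13 (r(p) = p*(2/13) = 2*p/13)
(((50 + 44)/(f + 17))*r(1))*(-6) = (((50 + 44)/(-22 + 17))*((2/13)*1))*(-6) = ((94/(-5))*(2/13))*(-6) = ((94*(-⅕))*(2/13))*(-6) = -94/5*2/13*(-6) = -188/65*(-6) = 1128/65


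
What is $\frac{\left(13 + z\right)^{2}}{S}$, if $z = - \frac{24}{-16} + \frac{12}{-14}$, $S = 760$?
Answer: $\frac{36481}{148960} \approx 0.2449$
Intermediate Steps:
$z = \frac{9}{14}$ ($z = \left(-24\right) \left(- \frac{1}{16}\right) + 12 \left(- \frac{1}{14}\right) = \frac{3}{2} - \frac{6}{7} = \frac{9}{14} \approx 0.64286$)
$\frac{\left(13 + z\right)^{2}}{S} = \frac{\left(13 + \frac{9}{14}\right)^{2}}{760} = \left(\frac{191}{14}\right)^{2} \cdot \frac{1}{760} = \frac{36481}{196} \cdot \frac{1}{760} = \frac{36481}{148960}$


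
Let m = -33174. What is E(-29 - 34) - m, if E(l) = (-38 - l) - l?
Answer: 33262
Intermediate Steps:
E(l) = -38 - 2*l
E(-29 - 34) - m = (-38 - 2*(-29 - 34)) - 1*(-33174) = (-38 - 2*(-63)) + 33174 = (-38 + 126) + 33174 = 88 + 33174 = 33262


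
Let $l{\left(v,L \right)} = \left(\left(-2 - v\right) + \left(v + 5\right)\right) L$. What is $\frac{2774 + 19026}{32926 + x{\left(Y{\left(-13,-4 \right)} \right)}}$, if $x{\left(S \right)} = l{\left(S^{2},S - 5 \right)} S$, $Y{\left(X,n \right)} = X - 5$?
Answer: $\frac{2725}{4271} \approx 0.63802$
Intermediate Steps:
$Y{\left(X,n \right)} = -5 + X$
$l{\left(v,L \right)} = 3 L$ ($l{\left(v,L \right)} = \left(\left(-2 - v\right) + \left(5 + v\right)\right) L = 3 L$)
$x{\left(S \right)} = S \left(-15 + 3 S\right)$ ($x{\left(S \right)} = 3 \left(S - 5\right) S = 3 \left(-5 + S\right) S = \left(-15 + 3 S\right) S = S \left(-15 + 3 S\right)$)
$\frac{2774 + 19026}{32926 + x{\left(Y{\left(-13,-4 \right)} \right)}} = \frac{2774 + 19026}{32926 + 3 \left(-5 - 13\right) \left(-5 - 18\right)} = \frac{21800}{32926 + 3 \left(-18\right) \left(-5 - 18\right)} = \frac{21800}{32926 + 3 \left(-18\right) \left(-23\right)} = \frac{21800}{32926 + 1242} = \frac{21800}{34168} = 21800 \cdot \frac{1}{34168} = \frac{2725}{4271}$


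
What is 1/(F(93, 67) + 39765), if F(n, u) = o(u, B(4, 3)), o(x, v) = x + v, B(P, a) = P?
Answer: 1/39836 ≈ 2.5103e-5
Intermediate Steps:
o(x, v) = v + x
F(n, u) = 4 + u
1/(F(93, 67) + 39765) = 1/((4 + 67) + 39765) = 1/(71 + 39765) = 1/39836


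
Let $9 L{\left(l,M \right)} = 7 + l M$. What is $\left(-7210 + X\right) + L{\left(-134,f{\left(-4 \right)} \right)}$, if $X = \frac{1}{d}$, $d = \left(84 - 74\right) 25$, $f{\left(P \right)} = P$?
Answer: $- \frac{5362247}{750} \approx -7149.7$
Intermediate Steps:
$L{\left(l,M \right)} = \frac{7}{9} + \frac{M l}{9}$ ($L{\left(l,M \right)} = \frac{7 + l M}{9} = \frac{7 + M l}{9} = \frac{7}{9} + \frac{M l}{9}$)
$d = 250$ ($d = 10 \cdot 25 = 250$)
$X = \frac{1}{250} \approx 0.004$
$\left(-7210 + X\right) + L{\left(-134,f{\left(-4 \right)} \right)} = \left(-7210 + \frac{1}{250}\right) + \left(\frac{7}{9} + \frac{1}{9} \left(-4\right) \left(-134\right)\right) = - \frac{1802499}{250} + \left(\frac{7}{9} + \frac{536}{9}\right) = - \frac{1802499}{250} + \frac{181}{3} = - \frac{5362247}{750}$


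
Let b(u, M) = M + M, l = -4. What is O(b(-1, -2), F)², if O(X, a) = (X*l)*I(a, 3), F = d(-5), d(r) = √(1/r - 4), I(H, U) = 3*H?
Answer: -48384/5 ≈ -9676.8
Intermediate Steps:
d(r) = √(-4 + 1/r)
F = I*√105/5 (F = √(-4 + 1/(-5)) = √(-4 - ⅕) = √(-21/5) = I*√105/5 ≈ 2.0494*I)
b(u, M) = 2*M
O(X, a) = -12*X*a (O(X, a) = (X*(-4))*(3*a) = (-4*X)*(3*a) = -12*X*a)
O(b(-1, -2), F)² = (-12*2*(-2)*I*√105/5)² = (-12*(-4)*I*√105/5)² = (48*I*√105/5)² = -48384/5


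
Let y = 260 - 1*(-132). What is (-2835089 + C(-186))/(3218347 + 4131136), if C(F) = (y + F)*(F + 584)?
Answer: -2753101/7349483 ≈ -0.37460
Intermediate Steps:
y = 392 (y = 260 + 132 = 392)
C(F) = (392 + F)*(584 + F) (C(F) = (392 + F)*(F + 584) = (392 + F)*(584 + F))
(-2835089 + C(-186))/(3218347 + 4131136) = (-2835089 + (228928 + (-186)² + 976*(-186)))/(3218347 + 4131136) = (-2835089 + (228928 + 34596 - 181536))/7349483 = (-2835089 + 81988)*(1/7349483) = -2753101*1/7349483 = -2753101/7349483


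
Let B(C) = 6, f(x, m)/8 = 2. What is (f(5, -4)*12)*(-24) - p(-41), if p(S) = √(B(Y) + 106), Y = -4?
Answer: -4608 - 4*√7 ≈ -4618.6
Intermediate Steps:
f(x, m) = 16 (f(x, m) = 8*2 = 16)
p(S) = 4*√7 (p(S) = √(6 + 106) = √112 = 4*√7)
(f(5, -4)*12)*(-24) - p(-41) = (16*12)*(-24) - 4*√7 = 192*(-24) - 4*√7 = -4608 - 4*√7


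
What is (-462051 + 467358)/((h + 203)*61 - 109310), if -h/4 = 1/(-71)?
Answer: -376797/6881573 ≈ -0.054754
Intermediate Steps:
h = 4/71 (h = -4/(-71) = -4*(-1/71) = 4/71 ≈ 0.056338)
(-462051 + 467358)/((h + 203)*61 - 109310) = (-462051 + 467358)/((4/71 + 203)*61 - 109310) = 5307/((14417/71)*61 - 109310) = 5307/(879437/71 - 109310) = 5307/(-6881573/71) = 5307*(-71/6881573) = -376797/6881573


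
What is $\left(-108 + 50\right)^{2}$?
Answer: $3364$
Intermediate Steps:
$\left(-108 + 50\right)^{2} = \left(-58\right)^{2} = 3364$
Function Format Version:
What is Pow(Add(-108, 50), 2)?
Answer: 3364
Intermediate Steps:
Pow(Add(-108, 50), 2) = Pow(-58, 2) = 3364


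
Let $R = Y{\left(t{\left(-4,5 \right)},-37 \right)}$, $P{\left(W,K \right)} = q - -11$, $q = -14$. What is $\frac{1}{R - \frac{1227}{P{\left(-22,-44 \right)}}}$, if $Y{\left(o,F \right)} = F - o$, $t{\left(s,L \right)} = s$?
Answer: $\frac{1}{376} \approx 0.0026596$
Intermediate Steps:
$P{\left(W,K \right)} = -3$ ($P{\left(W,K \right)} = -14 - -11 = -14 + 11 = -3$)
$R = -33$ ($R = -37 - -4 = -37 + 4 = -33$)
$\frac{1}{R - \frac{1227}{P{\left(-22,-44 \right)}}} = \frac{1}{-33 - \frac{1227}{-3}} = \frac{1}{-33 - -409} = \frac{1}{-33 + 409} = \frac{1}{376}$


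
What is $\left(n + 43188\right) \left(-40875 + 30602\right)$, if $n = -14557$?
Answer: $-294126263$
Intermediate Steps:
$\left(n + 43188\right) \left(-40875 + 30602\right) = \left(-14557 + 43188\right) \left(-40875 + 30602\right) = 28631 \left(-10273\right) = -294126263$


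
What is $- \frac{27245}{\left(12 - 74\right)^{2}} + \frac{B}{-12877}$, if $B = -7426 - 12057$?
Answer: $- \frac{275941213}{49499188} \approx -5.5747$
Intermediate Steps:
$B = -19483$
$- \frac{27245}{\left(12 - 74\right)^{2}} + \frac{B}{-12877} = - \frac{27245}{\left(12 - 74\right)^{2}} - \frac{19483}{-12877} = - \frac{27245}{\left(-62\right)^{2}} - - \frac{19483}{12877} = - \frac{27245}{3844} + \frac{19483}{12877} = - \frac{275941213}{49499188}$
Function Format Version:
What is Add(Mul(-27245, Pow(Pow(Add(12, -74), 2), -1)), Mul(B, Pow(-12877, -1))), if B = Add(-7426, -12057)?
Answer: Rational(-275941213, 49499188) ≈ -5.5747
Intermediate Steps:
B = -19483
Add(Mul(-27245, Pow(Pow(Add(12, -74), 2), -1)), Mul(B, Pow(-12877, -1))) = Add(Mul(-27245, Pow(Pow(Add(12, -74), 2), -1)), Mul(-19483, Pow(-12877, -1))) = Add(Mul(-27245, Pow(Pow(-62, 2), -1)), Mul(-19483, Rational(-1, 12877))) = Add(Mul(-27245, Pow(3844, -1)), Rational(19483, 12877)) = Add(Mul(-27245, Rational(1, 3844)), Rational(19483, 12877)) = Add(Rational(-27245, 3844), Rational(19483, 12877)) = Rational(-275941213, 49499188)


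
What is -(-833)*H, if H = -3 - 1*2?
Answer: -4165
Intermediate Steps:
H = -5 (H = -3 - 2 = -5)
-(-833)*H = -(-833)*(-5) = -833*5 = -4165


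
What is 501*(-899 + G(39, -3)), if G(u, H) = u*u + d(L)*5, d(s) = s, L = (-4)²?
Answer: 351702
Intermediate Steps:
L = 16
G(u, H) = 80 + u² (G(u, H) = u*u + 16*5 = u² + 80 = 80 + u²)
501*(-899 + G(39, -3)) = 501*(-899 + (80 + 39²)) = 501*(-899 + (80 + 1521)) = 501*(-899 + 1601) = 501*702 = 351702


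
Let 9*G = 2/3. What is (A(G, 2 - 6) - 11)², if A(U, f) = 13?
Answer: 4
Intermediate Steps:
G = 2/27 (G = (2/3)/9 = (2*(⅓))/9 = (⅑)*(⅔) = 2/27 ≈ 0.074074)
(A(G, 2 - 6) - 11)² = (13 - 11)² = 2² = 4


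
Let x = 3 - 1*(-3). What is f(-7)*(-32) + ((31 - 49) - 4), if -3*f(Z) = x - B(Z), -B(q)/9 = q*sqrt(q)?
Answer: 42 - 672*I*sqrt(7) ≈ 42.0 - 1777.9*I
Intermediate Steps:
B(q) = -9*q**(3/2) (B(q) = -9*q*sqrt(q) = -9*q**(3/2))
x = 6 (x = 3 + 3 = 6)
f(Z) = -2 - 3*Z**(3/2) (f(Z) = -(6 - (-9)*Z**(3/2))/3 = -(6 + 9*Z**(3/2))/3 = -2 - 3*Z**(3/2))
f(-7)*(-32) + ((31 - 49) - 4) = (-2 - (-21)*I*sqrt(7))*(-32) + ((31 - 49) - 4) = (-2 - (-21)*I*sqrt(7))*(-32) + (-18 - 4) = (-2 + 21*I*sqrt(7))*(-32) - 22 = (64 - 672*I*sqrt(7)) - 22 = 42 - 672*I*sqrt(7)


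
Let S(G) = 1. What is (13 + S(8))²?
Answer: 196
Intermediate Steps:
(13 + S(8))² = (13 + 1)² = 14² = 196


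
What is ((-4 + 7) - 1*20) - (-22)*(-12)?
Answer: -281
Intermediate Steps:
((-4 + 7) - 1*20) - (-22)*(-12) = (3 - 20) - 22*12 = -17 - 264 = -281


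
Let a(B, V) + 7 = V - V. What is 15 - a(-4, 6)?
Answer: 22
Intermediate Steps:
a(B, V) = -7 (a(B, V) = -7 + (V - V) = -7 + 0 = -7)
15 - a(-4, 6) = 15 - 1*(-7) = 15 + 7 = 22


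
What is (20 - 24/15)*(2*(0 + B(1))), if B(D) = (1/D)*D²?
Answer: 184/5 ≈ 36.800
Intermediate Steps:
B(D) = D (B(D) = D²/D = D)
(20 - 24/15)*(2*(0 + B(1))) = (20 - 24/15)*(2*(0 + 1)) = (20 - 24*1/15)*(2*1) = (20 - 8/5)*2 = (92/5)*2 = 184/5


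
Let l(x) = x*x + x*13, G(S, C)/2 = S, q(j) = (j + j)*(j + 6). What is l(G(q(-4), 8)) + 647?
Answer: 1255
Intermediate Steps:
q(j) = 2*j*(6 + j) (q(j) = (2*j)*(6 + j) = 2*j*(6 + j))
G(S, C) = 2*S
l(x) = x² + 13*x
l(G(q(-4), 8)) + 647 = (2*(2*(-4)*(6 - 4)))*(13 + 2*(2*(-4)*(6 - 4))) + 647 = (2*(2*(-4)*2))*(13 + 2*(2*(-4)*2)) + 647 = (2*(-16))*(13 + 2*(-16)) + 647 = -32*(13 - 32) + 647 = -32*(-19) + 647 = 608 + 647 = 1255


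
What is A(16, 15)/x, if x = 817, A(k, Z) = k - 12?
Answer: 4/817 ≈ 0.0048960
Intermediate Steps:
A(k, Z) = -12 + k
A(16, 15)/x = (-12 + 16)/817 = 4*(1/817) = 4/817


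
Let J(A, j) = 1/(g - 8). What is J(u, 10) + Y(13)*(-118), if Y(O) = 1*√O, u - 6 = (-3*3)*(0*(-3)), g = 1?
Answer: -⅐ - 118*√13 ≈ -425.60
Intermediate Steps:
u = 6 (u = 6 + (-3*3)*(0*(-3)) = 6 - 9*0 = 6 + 0 = 6)
J(A, j) = -⅐ (J(A, j) = 1/(1 - 8) = 1/(-7) = -⅐)
Y(O) = √O
J(u, 10) + Y(13)*(-118) = -⅐ + √13*(-118) = -⅐ - 118*√13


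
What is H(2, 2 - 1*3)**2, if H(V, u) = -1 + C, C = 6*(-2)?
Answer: 169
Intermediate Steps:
C = -12
H(V, u) = -13 (H(V, u) = -1 - 12 = -13)
H(2, 2 - 1*3)**2 = (-13)**2 = 169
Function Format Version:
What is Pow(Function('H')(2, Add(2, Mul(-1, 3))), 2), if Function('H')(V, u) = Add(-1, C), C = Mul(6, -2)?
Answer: 169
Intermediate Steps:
C = -12
Function('H')(V, u) = -13 (Function('H')(V, u) = Add(-1, -12) = -13)
Pow(Function('H')(2, Add(2, Mul(-1, 3))), 2) = Pow(-13, 2) = 169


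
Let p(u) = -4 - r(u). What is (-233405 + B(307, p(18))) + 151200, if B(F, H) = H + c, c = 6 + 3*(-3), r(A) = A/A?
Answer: -82213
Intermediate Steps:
r(A) = 1
p(u) = -5 (p(u) = -4 - 1*1 = -4 - 1 = -5)
c = -3 (c = 6 - 9 = -3)
B(F, H) = -3 + H (B(F, H) = H - 3 = -3 + H)
(-233405 + B(307, p(18))) + 151200 = (-233405 + (-3 - 5)) + 151200 = (-233405 - 8) + 151200 = -233413 + 151200 = -82213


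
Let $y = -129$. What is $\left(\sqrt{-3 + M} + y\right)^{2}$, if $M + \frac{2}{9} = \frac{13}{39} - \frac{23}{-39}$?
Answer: $\frac{\left(5031 - i \sqrt{3497}\right)^{2}}{1521} \approx 16639.0 - 391.2 i$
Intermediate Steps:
$M = \frac{82}{117}$ ($M = - \frac{2}{9} + \left(\frac{13}{39} - \frac{23}{-39}\right) = - \frac{2}{9} + \left(13 \cdot \frac{1}{39} - - \frac{23}{39}\right) = - \frac{2}{9} + \left(\frac{1}{3} + \frac{23}{39}\right) = - \frac{2}{9} + \frac{12}{13} = \frac{82}{117} \approx 0.70085$)
$\left(\sqrt{-3 + M} + y\right)^{2} = \left(\sqrt{-3 + \frac{82}{117}} - 129\right)^{2} = \left(\sqrt{- \frac{269}{117}} - 129\right)^{2} = \left(\frac{i \sqrt{3497}}{39} - 129\right)^{2} = \left(-129 + \frac{i \sqrt{3497}}{39}\right)^{2}$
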